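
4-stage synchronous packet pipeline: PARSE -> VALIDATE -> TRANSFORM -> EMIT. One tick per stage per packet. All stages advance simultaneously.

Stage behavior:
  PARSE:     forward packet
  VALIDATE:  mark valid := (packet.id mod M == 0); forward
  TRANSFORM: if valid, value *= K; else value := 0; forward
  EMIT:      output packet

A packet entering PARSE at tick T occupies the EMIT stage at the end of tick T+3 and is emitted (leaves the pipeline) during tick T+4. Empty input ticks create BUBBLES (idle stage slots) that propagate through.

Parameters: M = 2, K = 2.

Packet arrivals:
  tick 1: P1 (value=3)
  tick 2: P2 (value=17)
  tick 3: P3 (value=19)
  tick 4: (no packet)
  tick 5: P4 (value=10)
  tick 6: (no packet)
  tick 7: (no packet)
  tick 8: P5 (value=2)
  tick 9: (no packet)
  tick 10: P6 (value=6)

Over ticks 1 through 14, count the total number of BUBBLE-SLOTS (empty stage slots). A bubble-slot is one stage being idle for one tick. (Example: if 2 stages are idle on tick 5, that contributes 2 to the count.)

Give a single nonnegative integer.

Tick 1: [PARSE:P1(v=3,ok=F), VALIDATE:-, TRANSFORM:-, EMIT:-] out:-; bubbles=3
Tick 2: [PARSE:P2(v=17,ok=F), VALIDATE:P1(v=3,ok=F), TRANSFORM:-, EMIT:-] out:-; bubbles=2
Tick 3: [PARSE:P3(v=19,ok=F), VALIDATE:P2(v=17,ok=T), TRANSFORM:P1(v=0,ok=F), EMIT:-] out:-; bubbles=1
Tick 4: [PARSE:-, VALIDATE:P3(v=19,ok=F), TRANSFORM:P2(v=34,ok=T), EMIT:P1(v=0,ok=F)] out:-; bubbles=1
Tick 5: [PARSE:P4(v=10,ok=F), VALIDATE:-, TRANSFORM:P3(v=0,ok=F), EMIT:P2(v=34,ok=T)] out:P1(v=0); bubbles=1
Tick 6: [PARSE:-, VALIDATE:P4(v=10,ok=T), TRANSFORM:-, EMIT:P3(v=0,ok=F)] out:P2(v=34); bubbles=2
Tick 7: [PARSE:-, VALIDATE:-, TRANSFORM:P4(v=20,ok=T), EMIT:-] out:P3(v=0); bubbles=3
Tick 8: [PARSE:P5(v=2,ok=F), VALIDATE:-, TRANSFORM:-, EMIT:P4(v=20,ok=T)] out:-; bubbles=2
Tick 9: [PARSE:-, VALIDATE:P5(v=2,ok=F), TRANSFORM:-, EMIT:-] out:P4(v=20); bubbles=3
Tick 10: [PARSE:P6(v=6,ok=F), VALIDATE:-, TRANSFORM:P5(v=0,ok=F), EMIT:-] out:-; bubbles=2
Tick 11: [PARSE:-, VALIDATE:P6(v=6,ok=T), TRANSFORM:-, EMIT:P5(v=0,ok=F)] out:-; bubbles=2
Tick 12: [PARSE:-, VALIDATE:-, TRANSFORM:P6(v=12,ok=T), EMIT:-] out:P5(v=0); bubbles=3
Tick 13: [PARSE:-, VALIDATE:-, TRANSFORM:-, EMIT:P6(v=12,ok=T)] out:-; bubbles=3
Tick 14: [PARSE:-, VALIDATE:-, TRANSFORM:-, EMIT:-] out:P6(v=12); bubbles=4
Total bubble-slots: 32

Answer: 32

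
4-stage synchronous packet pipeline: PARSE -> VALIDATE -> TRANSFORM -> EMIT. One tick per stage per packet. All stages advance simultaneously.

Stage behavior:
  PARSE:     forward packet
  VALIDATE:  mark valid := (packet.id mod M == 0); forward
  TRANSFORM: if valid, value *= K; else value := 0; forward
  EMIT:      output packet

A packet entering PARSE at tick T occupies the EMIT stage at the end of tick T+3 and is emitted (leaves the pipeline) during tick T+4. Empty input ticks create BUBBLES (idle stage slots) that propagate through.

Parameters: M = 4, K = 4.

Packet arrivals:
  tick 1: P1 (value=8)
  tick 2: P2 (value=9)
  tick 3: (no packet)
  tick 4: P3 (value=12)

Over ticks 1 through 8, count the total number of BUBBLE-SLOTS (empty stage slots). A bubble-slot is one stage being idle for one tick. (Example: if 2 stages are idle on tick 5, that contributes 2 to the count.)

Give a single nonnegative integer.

Answer: 20

Derivation:
Tick 1: [PARSE:P1(v=8,ok=F), VALIDATE:-, TRANSFORM:-, EMIT:-] out:-; bubbles=3
Tick 2: [PARSE:P2(v=9,ok=F), VALIDATE:P1(v=8,ok=F), TRANSFORM:-, EMIT:-] out:-; bubbles=2
Tick 3: [PARSE:-, VALIDATE:P2(v=9,ok=F), TRANSFORM:P1(v=0,ok=F), EMIT:-] out:-; bubbles=2
Tick 4: [PARSE:P3(v=12,ok=F), VALIDATE:-, TRANSFORM:P2(v=0,ok=F), EMIT:P1(v=0,ok=F)] out:-; bubbles=1
Tick 5: [PARSE:-, VALIDATE:P3(v=12,ok=F), TRANSFORM:-, EMIT:P2(v=0,ok=F)] out:P1(v=0); bubbles=2
Tick 6: [PARSE:-, VALIDATE:-, TRANSFORM:P3(v=0,ok=F), EMIT:-] out:P2(v=0); bubbles=3
Tick 7: [PARSE:-, VALIDATE:-, TRANSFORM:-, EMIT:P3(v=0,ok=F)] out:-; bubbles=3
Tick 8: [PARSE:-, VALIDATE:-, TRANSFORM:-, EMIT:-] out:P3(v=0); bubbles=4
Total bubble-slots: 20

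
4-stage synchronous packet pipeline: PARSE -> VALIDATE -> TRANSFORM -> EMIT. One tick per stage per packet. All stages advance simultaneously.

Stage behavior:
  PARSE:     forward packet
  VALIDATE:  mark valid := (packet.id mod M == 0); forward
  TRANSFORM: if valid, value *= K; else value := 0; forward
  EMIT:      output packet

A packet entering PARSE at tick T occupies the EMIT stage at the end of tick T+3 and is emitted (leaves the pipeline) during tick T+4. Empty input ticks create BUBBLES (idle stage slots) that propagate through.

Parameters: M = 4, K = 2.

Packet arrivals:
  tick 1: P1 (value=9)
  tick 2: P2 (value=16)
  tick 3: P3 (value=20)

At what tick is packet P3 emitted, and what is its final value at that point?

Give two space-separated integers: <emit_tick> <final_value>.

Answer: 7 0

Derivation:
Tick 1: [PARSE:P1(v=9,ok=F), VALIDATE:-, TRANSFORM:-, EMIT:-] out:-; in:P1
Tick 2: [PARSE:P2(v=16,ok=F), VALIDATE:P1(v=9,ok=F), TRANSFORM:-, EMIT:-] out:-; in:P2
Tick 3: [PARSE:P3(v=20,ok=F), VALIDATE:P2(v=16,ok=F), TRANSFORM:P1(v=0,ok=F), EMIT:-] out:-; in:P3
Tick 4: [PARSE:-, VALIDATE:P3(v=20,ok=F), TRANSFORM:P2(v=0,ok=F), EMIT:P1(v=0,ok=F)] out:-; in:-
Tick 5: [PARSE:-, VALIDATE:-, TRANSFORM:P3(v=0,ok=F), EMIT:P2(v=0,ok=F)] out:P1(v=0); in:-
Tick 6: [PARSE:-, VALIDATE:-, TRANSFORM:-, EMIT:P3(v=0,ok=F)] out:P2(v=0); in:-
Tick 7: [PARSE:-, VALIDATE:-, TRANSFORM:-, EMIT:-] out:P3(v=0); in:-
P3: arrives tick 3, valid=False (id=3, id%4=3), emit tick 7, final value 0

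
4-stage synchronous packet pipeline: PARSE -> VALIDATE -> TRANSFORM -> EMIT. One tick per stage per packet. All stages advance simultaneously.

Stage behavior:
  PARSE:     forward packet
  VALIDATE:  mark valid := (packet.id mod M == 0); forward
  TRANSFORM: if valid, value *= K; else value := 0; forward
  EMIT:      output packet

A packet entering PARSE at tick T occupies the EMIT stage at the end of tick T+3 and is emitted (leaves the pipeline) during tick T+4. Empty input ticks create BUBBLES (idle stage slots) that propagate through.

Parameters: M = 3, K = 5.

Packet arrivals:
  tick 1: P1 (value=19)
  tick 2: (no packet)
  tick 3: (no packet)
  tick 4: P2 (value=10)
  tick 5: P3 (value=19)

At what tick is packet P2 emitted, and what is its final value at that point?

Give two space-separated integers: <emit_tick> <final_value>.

Answer: 8 0

Derivation:
Tick 1: [PARSE:P1(v=19,ok=F), VALIDATE:-, TRANSFORM:-, EMIT:-] out:-; in:P1
Tick 2: [PARSE:-, VALIDATE:P1(v=19,ok=F), TRANSFORM:-, EMIT:-] out:-; in:-
Tick 3: [PARSE:-, VALIDATE:-, TRANSFORM:P1(v=0,ok=F), EMIT:-] out:-; in:-
Tick 4: [PARSE:P2(v=10,ok=F), VALIDATE:-, TRANSFORM:-, EMIT:P1(v=0,ok=F)] out:-; in:P2
Tick 5: [PARSE:P3(v=19,ok=F), VALIDATE:P2(v=10,ok=F), TRANSFORM:-, EMIT:-] out:P1(v=0); in:P3
Tick 6: [PARSE:-, VALIDATE:P3(v=19,ok=T), TRANSFORM:P2(v=0,ok=F), EMIT:-] out:-; in:-
Tick 7: [PARSE:-, VALIDATE:-, TRANSFORM:P3(v=95,ok=T), EMIT:P2(v=0,ok=F)] out:-; in:-
Tick 8: [PARSE:-, VALIDATE:-, TRANSFORM:-, EMIT:P3(v=95,ok=T)] out:P2(v=0); in:-
Tick 9: [PARSE:-, VALIDATE:-, TRANSFORM:-, EMIT:-] out:P3(v=95); in:-
P2: arrives tick 4, valid=False (id=2, id%3=2), emit tick 8, final value 0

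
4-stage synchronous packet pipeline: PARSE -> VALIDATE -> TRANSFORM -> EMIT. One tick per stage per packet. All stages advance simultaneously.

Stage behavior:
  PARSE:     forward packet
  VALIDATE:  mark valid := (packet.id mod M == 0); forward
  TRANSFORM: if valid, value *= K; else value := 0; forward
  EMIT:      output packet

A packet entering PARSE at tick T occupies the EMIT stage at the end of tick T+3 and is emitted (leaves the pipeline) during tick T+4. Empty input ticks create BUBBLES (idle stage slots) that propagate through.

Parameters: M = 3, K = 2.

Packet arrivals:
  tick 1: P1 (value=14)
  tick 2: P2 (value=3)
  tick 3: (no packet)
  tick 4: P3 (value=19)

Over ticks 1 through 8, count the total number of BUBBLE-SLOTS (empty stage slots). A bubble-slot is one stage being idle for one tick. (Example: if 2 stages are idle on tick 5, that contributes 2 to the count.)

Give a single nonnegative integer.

Answer: 20

Derivation:
Tick 1: [PARSE:P1(v=14,ok=F), VALIDATE:-, TRANSFORM:-, EMIT:-] out:-; bubbles=3
Tick 2: [PARSE:P2(v=3,ok=F), VALIDATE:P1(v=14,ok=F), TRANSFORM:-, EMIT:-] out:-; bubbles=2
Tick 3: [PARSE:-, VALIDATE:P2(v=3,ok=F), TRANSFORM:P1(v=0,ok=F), EMIT:-] out:-; bubbles=2
Tick 4: [PARSE:P3(v=19,ok=F), VALIDATE:-, TRANSFORM:P2(v=0,ok=F), EMIT:P1(v=0,ok=F)] out:-; bubbles=1
Tick 5: [PARSE:-, VALIDATE:P3(v=19,ok=T), TRANSFORM:-, EMIT:P2(v=0,ok=F)] out:P1(v=0); bubbles=2
Tick 6: [PARSE:-, VALIDATE:-, TRANSFORM:P3(v=38,ok=T), EMIT:-] out:P2(v=0); bubbles=3
Tick 7: [PARSE:-, VALIDATE:-, TRANSFORM:-, EMIT:P3(v=38,ok=T)] out:-; bubbles=3
Tick 8: [PARSE:-, VALIDATE:-, TRANSFORM:-, EMIT:-] out:P3(v=38); bubbles=4
Total bubble-slots: 20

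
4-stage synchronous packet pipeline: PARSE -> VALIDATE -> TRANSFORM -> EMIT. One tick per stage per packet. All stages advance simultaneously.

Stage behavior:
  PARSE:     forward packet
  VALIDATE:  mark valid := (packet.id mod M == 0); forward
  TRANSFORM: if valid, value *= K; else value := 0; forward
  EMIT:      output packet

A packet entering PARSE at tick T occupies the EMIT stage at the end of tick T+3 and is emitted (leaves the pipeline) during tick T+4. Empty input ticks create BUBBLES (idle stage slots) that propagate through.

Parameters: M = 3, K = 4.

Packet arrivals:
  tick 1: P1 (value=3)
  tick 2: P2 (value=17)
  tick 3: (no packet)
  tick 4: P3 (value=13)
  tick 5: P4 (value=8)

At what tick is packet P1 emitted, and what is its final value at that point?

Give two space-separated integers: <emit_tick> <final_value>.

Tick 1: [PARSE:P1(v=3,ok=F), VALIDATE:-, TRANSFORM:-, EMIT:-] out:-; in:P1
Tick 2: [PARSE:P2(v=17,ok=F), VALIDATE:P1(v=3,ok=F), TRANSFORM:-, EMIT:-] out:-; in:P2
Tick 3: [PARSE:-, VALIDATE:P2(v=17,ok=F), TRANSFORM:P1(v=0,ok=F), EMIT:-] out:-; in:-
Tick 4: [PARSE:P3(v=13,ok=F), VALIDATE:-, TRANSFORM:P2(v=0,ok=F), EMIT:P1(v=0,ok=F)] out:-; in:P3
Tick 5: [PARSE:P4(v=8,ok=F), VALIDATE:P3(v=13,ok=T), TRANSFORM:-, EMIT:P2(v=0,ok=F)] out:P1(v=0); in:P4
Tick 6: [PARSE:-, VALIDATE:P4(v=8,ok=F), TRANSFORM:P3(v=52,ok=T), EMIT:-] out:P2(v=0); in:-
Tick 7: [PARSE:-, VALIDATE:-, TRANSFORM:P4(v=0,ok=F), EMIT:P3(v=52,ok=T)] out:-; in:-
Tick 8: [PARSE:-, VALIDATE:-, TRANSFORM:-, EMIT:P4(v=0,ok=F)] out:P3(v=52); in:-
Tick 9: [PARSE:-, VALIDATE:-, TRANSFORM:-, EMIT:-] out:P4(v=0); in:-
P1: arrives tick 1, valid=False (id=1, id%3=1), emit tick 5, final value 0

Answer: 5 0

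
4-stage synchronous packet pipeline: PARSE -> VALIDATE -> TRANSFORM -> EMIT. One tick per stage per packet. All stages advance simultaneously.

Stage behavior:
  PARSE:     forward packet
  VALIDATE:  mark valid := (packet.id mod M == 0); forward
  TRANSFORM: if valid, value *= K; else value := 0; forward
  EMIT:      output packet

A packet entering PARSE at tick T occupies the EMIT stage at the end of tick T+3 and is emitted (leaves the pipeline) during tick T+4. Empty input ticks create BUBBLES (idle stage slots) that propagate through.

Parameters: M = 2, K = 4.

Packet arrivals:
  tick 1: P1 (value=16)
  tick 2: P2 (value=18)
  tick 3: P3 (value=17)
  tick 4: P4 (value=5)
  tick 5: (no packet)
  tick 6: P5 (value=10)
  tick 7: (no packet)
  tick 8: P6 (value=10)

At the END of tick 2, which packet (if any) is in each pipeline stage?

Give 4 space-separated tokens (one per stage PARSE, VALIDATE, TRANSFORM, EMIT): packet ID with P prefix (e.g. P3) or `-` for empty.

Tick 1: [PARSE:P1(v=16,ok=F), VALIDATE:-, TRANSFORM:-, EMIT:-] out:-; in:P1
Tick 2: [PARSE:P2(v=18,ok=F), VALIDATE:P1(v=16,ok=F), TRANSFORM:-, EMIT:-] out:-; in:P2
At end of tick 2: ['P2', 'P1', '-', '-']

Answer: P2 P1 - -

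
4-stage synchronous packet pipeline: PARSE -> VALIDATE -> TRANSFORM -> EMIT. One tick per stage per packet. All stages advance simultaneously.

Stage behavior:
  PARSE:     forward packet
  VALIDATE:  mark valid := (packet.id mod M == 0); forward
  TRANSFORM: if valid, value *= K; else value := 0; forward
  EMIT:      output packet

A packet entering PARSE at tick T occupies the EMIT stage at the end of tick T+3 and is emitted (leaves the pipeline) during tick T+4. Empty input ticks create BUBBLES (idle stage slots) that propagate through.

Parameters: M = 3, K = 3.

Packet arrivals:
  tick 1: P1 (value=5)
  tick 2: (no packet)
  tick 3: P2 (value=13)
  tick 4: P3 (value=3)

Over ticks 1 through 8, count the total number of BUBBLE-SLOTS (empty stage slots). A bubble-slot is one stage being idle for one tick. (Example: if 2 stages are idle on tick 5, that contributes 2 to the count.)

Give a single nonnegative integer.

Tick 1: [PARSE:P1(v=5,ok=F), VALIDATE:-, TRANSFORM:-, EMIT:-] out:-; bubbles=3
Tick 2: [PARSE:-, VALIDATE:P1(v=5,ok=F), TRANSFORM:-, EMIT:-] out:-; bubbles=3
Tick 3: [PARSE:P2(v=13,ok=F), VALIDATE:-, TRANSFORM:P1(v=0,ok=F), EMIT:-] out:-; bubbles=2
Tick 4: [PARSE:P3(v=3,ok=F), VALIDATE:P2(v=13,ok=F), TRANSFORM:-, EMIT:P1(v=0,ok=F)] out:-; bubbles=1
Tick 5: [PARSE:-, VALIDATE:P3(v=3,ok=T), TRANSFORM:P2(v=0,ok=F), EMIT:-] out:P1(v=0); bubbles=2
Tick 6: [PARSE:-, VALIDATE:-, TRANSFORM:P3(v=9,ok=T), EMIT:P2(v=0,ok=F)] out:-; bubbles=2
Tick 7: [PARSE:-, VALIDATE:-, TRANSFORM:-, EMIT:P3(v=9,ok=T)] out:P2(v=0); bubbles=3
Tick 8: [PARSE:-, VALIDATE:-, TRANSFORM:-, EMIT:-] out:P3(v=9); bubbles=4
Total bubble-slots: 20

Answer: 20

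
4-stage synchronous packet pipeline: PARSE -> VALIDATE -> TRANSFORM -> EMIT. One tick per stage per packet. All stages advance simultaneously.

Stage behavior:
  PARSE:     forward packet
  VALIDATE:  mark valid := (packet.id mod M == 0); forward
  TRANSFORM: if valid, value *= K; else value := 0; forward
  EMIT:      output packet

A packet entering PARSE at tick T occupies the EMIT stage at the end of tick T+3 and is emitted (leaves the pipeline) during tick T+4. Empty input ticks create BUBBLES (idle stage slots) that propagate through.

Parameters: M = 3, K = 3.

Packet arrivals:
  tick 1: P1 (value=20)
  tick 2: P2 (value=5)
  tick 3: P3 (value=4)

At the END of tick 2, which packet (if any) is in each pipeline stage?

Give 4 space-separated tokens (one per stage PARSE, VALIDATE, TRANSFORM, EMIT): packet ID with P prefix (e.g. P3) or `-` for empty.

Tick 1: [PARSE:P1(v=20,ok=F), VALIDATE:-, TRANSFORM:-, EMIT:-] out:-; in:P1
Tick 2: [PARSE:P2(v=5,ok=F), VALIDATE:P1(v=20,ok=F), TRANSFORM:-, EMIT:-] out:-; in:P2
At end of tick 2: ['P2', 'P1', '-', '-']

Answer: P2 P1 - -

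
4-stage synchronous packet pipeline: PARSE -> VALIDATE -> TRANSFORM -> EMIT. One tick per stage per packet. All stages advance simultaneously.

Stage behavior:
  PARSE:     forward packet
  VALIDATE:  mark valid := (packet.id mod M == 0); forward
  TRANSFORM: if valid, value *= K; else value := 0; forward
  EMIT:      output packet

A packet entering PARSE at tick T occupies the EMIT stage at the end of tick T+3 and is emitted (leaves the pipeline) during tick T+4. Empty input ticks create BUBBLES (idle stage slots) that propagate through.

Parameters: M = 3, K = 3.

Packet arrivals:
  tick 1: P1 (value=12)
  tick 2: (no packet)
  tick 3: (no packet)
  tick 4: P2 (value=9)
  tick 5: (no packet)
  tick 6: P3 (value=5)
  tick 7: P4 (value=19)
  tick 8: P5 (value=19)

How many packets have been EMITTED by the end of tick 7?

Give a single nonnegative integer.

Tick 1: [PARSE:P1(v=12,ok=F), VALIDATE:-, TRANSFORM:-, EMIT:-] out:-; in:P1
Tick 2: [PARSE:-, VALIDATE:P1(v=12,ok=F), TRANSFORM:-, EMIT:-] out:-; in:-
Tick 3: [PARSE:-, VALIDATE:-, TRANSFORM:P1(v=0,ok=F), EMIT:-] out:-; in:-
Tick 4: [PARSE:P2(v=9,ok=F), VALIDATE:-, TRANSFORM:-, EMIT:P1(v=0,ok=F)] out:-; in:P2
Tick 5: [PARSE:-, VALIDATE:P2(v=9,ok=F), TRANSFORM:-, EMIT:-] out:P1(v=0); in:-
Tick 6: [PARSE:P3(v=5,ok=F), VALIDATE:-, TRANSFORM:P2(v=0,ok=F), EMIT:-] out:-; in:P3
Tick 7: [PARSE:P4(v=19,ok=F), VALIDATE:P3(v=5,ok=T), TRANSFORM:-, EMIT:P2(v=0,ok=F)] out:-; in:P4
Emitted by tick 7: ['P1']

Answer: 1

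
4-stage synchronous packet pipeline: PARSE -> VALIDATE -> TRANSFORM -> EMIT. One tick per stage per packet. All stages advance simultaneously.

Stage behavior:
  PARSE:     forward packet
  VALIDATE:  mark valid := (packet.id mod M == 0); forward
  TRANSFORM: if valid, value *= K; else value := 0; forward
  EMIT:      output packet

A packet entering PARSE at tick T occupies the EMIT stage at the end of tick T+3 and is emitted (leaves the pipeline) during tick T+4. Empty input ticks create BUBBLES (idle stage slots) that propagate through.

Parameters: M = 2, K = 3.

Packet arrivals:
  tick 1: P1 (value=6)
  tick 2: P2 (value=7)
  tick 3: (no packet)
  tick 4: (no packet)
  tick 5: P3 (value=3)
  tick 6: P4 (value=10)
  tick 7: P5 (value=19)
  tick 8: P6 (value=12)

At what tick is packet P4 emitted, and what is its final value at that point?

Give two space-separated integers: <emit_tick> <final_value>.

Answer: 10 30

Derivation:
Tick 1: [PARSE:P1(v=6,ok=F), VALIDATE:-, TRANSFORM:-, EMIT:-] out:-; in:P1
Tick 2: [PARSE:P2(v=7,ok=F), VALIDATE:P1(v=6,ok=F), TRANSFORM:-, EMIT:-] out:-; in:P2
Tick 3: [PARSE:-, VALIDATE:P2(v=7,ok=T), TRANSFORM:P1(v=0,ok=F), EMIT:-] out:-; in:-
Tick 4: [PARSE:-, VALIDATE:-, TRANSFORM:P2(v=21,ok=T), EMIT:P1(v=0,ok=F)] out:-; in:-
Tick 5: [PARSE:P3(v=3,ok=F), VALIDATE:-, TRANSFORM:-, EMIT:P2(v=21,ok=T)] out:P1(v=0); in:P3
Tick 6: [PARSE:P4(v=10,ok=F), VALIDATE:P3(v=3,ok=F), TRANSFORM:-, EMIT:-] out:P2(v=21); in:P4
Tick 7: [PARSE:P5(v=19,ok=F), VALIDATE:P4(v=10,ok=T), TRANSFORM:P3(v=0,ok=F), EMIT:-] out:-; in:P5
Tick 8: [PARSE:P6(v=12,ok=F), VALIDATE:P5(v=19,ok=F), TRANSFORM:P4(v=30,ok=T), EMIT:P3(v=0,ok=F)] out:-; in:P6
Tick 9: [PARSE:-, VALIDATE:P6(v=12,ok=T), TRANSFORM:P5(v=0,ok=F), EMIT:P4(v=30,ok=T)] out:P3(v=0); in:-
Tick 10: [PARSE:-, VALIDATE:-, TRANSFORM:P6(v=36,ok=T), EMIT:P5(v=0,ok=F)] out:P4(v=30); in:-
Tick 11: [PARSE:-, VALIDATE:-, TRANSFORM:-, EMIT:P6(v=36,ok=T)] out:P5(v=0); in:-
Tick 12: [PARSE:-, VALIDATE:-, TRANSFORM:-, EMIT:-] out:P6(v=36); in:-
P4: arrives tick 6, valid=True (id=4, id%2=0), emit tick 10, final value 30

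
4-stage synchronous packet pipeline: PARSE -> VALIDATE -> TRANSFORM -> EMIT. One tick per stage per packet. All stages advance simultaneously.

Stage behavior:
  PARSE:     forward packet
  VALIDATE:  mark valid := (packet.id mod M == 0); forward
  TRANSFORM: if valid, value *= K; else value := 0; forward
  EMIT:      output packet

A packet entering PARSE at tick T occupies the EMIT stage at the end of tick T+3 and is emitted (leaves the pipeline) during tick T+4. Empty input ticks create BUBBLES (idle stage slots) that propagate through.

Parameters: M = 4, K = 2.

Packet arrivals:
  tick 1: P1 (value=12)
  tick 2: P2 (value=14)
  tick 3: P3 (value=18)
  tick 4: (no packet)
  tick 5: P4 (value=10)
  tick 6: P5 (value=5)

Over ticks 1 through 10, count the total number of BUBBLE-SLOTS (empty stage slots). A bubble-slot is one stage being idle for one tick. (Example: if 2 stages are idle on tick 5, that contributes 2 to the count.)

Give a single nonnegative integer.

Tick 1: [PARSE:P1(v=12,ok=F), VALIDATE:-, TRANSFORM:-, EMIT:-] out:-; bubbles=3
Tick 2: [PARSE:P2(v=14,ok=F), VALIDATE:P1(v=12,ok=F), TRANSFORM:-, EMIT:-] out:-; bubbles=2
Tick 3: [PARSE:P3(v=18,ok=F), VALIDATE:P2(v=14,ok=F), TRANSFORM:P1(v=0,ok=F), EMIT:-] out:-; bubbles=1
Tick 4: [PARSE:-, VALIDATE:P3(v=18,ok=F), TRANSFORM:P2(v=0,ok=F), EMIT:P1(v=0,ok=F)] out:-; bubbles=1
Tick 5: [PARSE:P4(v=10,ok=F), VALIDATE:-, TRANSFORM:P3(v=0,ok=F), EMIT:P2(v=0,ok=F)] out:P1(v=0); bubbles=1
Tick 6: [PARSE:P5(v=5,ok=F), VALIDATE:P4(v=10,ok=T), TRANSFORM:-, EMIT:P3(v=0,ok=F)] out:P2(v=0); bubbles=1
Tick 7: [PARSE:-, VALIDATE:P5(v=5,ok=F), TRANSFORM:P4(v=20,ok=T), EMIT:-] out:P3(v=0); bubbles=2
Tick 8: [PARSE:-, VALIDATE:-, TRANSFORM:P5(v=0,ok=F), EMIT:P4(v=20,ok=T)] out:-; bubbles=2
Tick 9: [PARSE:-, VALIDATE:-, TRANSFORM:-, EMIT:P5(v=0,ok=F)] out:P4(v=20); bubbles=3
Tick 10: [PARSE:-, VALIDATE:-, TRANSFORM:-, EMIT:-] out:P5(v=0); bubbles=4
Total bubble-slots: 20

Answer: 20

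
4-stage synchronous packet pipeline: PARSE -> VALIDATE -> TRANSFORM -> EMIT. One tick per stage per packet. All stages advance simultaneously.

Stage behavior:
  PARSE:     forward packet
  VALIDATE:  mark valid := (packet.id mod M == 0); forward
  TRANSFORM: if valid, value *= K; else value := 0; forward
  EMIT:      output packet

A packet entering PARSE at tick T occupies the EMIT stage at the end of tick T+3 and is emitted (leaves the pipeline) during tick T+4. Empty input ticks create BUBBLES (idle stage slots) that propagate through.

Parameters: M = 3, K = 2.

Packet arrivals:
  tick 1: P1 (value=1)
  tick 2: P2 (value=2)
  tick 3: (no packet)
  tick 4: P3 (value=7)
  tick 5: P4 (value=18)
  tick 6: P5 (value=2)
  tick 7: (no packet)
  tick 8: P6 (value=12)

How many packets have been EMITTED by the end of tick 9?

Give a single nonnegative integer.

Tick 1: [PARSE:P1(v=1,ok=F), VALIDATE:-, TRANSFORM:-, EMIT:-] out:-; in:P1
Tick 2: [PARSE:P2(v=2,ok=F), VALIDATE:P1(v=1,ok=F), TRANSFORM:-, EMIT:-] out:-; in:P2
Tick 3: [PARSE:-, VALIDATE:P2(v=2,ok=F), TRANSFORM:P1(v=0,ok=F), EMIT:-] out:-; in:-
Tick 4: [PARSE:P3(v=7,ok=F), VALIDATE:-, TRANSFORM:P2(v=0,ok=F), EMIT:P1(v=0,ok=F)] out:-; in:P3
Tick 5: [PARSE:P4(v=18,ok=F), VALIDATE:P3(v=7,ok=T), TRANSFORM:-, EMIT:P2(v=0,ok=F)] out:P1(v=0); in:P4
Tick 6: [PARSE:P5(v=2,ok=F), VALIDATE:P4(v=18,ok=F), TRANSFORM:P3(v=14,ok=T), EMIT:-] out:P2(v=0); in:P5
Tick 7: [PARSE:-, VALIDATE:P5(v=2,ok=F), TRANSFORM:P4(v=0,ok=F), EMIT:P3(v=14,ok=T)] out:-; in:-
Tick 8: [PARSE:P6(v=12,ok=F), VALIDATE:-, TRANSFORM:P5(v=0,ok=F), EMIT:P4(v=0,ok=F)] out:P3(v=14); in:P6
Tick 9: [PARSE:-, VALIDATE:P6(v=12,ok=T), TRANSFORM:-, EMIT:P5(v=0,ok=F)] out:P4(v=0); in:-
Emitted by tick 9: ['P1', 'P2', 'P3', 'P4']

Answer: 4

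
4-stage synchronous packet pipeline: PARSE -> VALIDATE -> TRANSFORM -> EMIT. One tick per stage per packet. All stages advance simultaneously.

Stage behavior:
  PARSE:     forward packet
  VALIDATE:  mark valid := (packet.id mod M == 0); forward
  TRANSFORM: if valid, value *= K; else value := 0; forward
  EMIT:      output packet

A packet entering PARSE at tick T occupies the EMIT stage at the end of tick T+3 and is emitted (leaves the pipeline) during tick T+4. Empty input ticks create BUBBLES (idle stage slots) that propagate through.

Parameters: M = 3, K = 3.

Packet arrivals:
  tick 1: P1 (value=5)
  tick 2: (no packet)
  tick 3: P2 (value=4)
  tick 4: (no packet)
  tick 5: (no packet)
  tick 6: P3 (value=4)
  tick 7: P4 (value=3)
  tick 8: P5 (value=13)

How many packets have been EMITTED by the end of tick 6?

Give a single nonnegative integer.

Answer: 1

Derivation:
Tick 1: [PARSE:P1(v=5,ok=F), VALIDATE:-, TRANSFORM:-, EMIT:-] out:-; in:P1
Tick 2: [PARSE:-, VALIDATE:P1(v=5,ok=F), TRANSFORM:-, EMIT:-] out:-; in:-
Tick 3: [PARSE:P2(v=4,ok=F), VALIDATE:-, TRANSFORM:P1(v=0,ok=F), EMIT:-] out:-; in:P2
Tick 4: [PARSE:-, VALIDATE:P2(v=4,ok=F), TRANSFORM:-, EMIT:P1(v=0,ok=F)] out:-; in:-
Tick 5: [PARSE:-, VALIDATE:-, TRANSFORM:P2(v=0,ok=F), EMIT:-] out:P1(v=0); in:-
Tick 6: [PARSE:P3(v=4,ok=F), VALIDATE:-, TRANSFORM:-, EMIT:P2(v=0,ok=F)] out:-; in:P3
Emitted by tick 6: ['P1']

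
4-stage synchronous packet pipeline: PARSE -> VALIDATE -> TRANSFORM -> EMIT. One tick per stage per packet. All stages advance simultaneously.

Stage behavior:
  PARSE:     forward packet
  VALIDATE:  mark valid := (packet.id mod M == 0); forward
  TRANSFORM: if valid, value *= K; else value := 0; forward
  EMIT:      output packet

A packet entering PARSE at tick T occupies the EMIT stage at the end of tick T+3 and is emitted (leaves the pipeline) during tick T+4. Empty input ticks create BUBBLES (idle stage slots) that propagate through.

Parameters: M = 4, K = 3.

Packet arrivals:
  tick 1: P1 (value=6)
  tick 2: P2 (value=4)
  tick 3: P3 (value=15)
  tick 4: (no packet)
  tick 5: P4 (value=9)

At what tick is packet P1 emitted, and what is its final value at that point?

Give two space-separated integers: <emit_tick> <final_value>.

Answer: 5 0

Derivation:
Tick 1: [PARSE:P1(v=6,ok=F), VALIDATE:-, TRANSFORM:-, EMIT:-] out:-; in:P1
Tick 2: [PARSE:P2(v=4,ok=F), VALIDATE:P1(v=6,ok=F), TRANSFORM:-, EMIT:-] out:-; in:P2
Tick 3: [PARSE:P3(v=15,ok=F), VALIDATE:P2(v=4,ok=F), TRANSFORM:P1(v=0,ok=F), EMIT:-] out:-; in:P3
Tick 4: [PARSE:-, VALIDATE:P3(v=15,ok=F), TRANSFORM:P2(v=0,ok=F), EMIT:P1(v=0,ok=F)] out:-; in:-
Tick 5: [PARSE:P4(v=9,ok=F), VALIDATE:-, TRANSFORM:P3(v=0,ok=F), EMIT:P2(v=0,ok=F)] out:P1(v=0); in:P4
Tick 6: [PARSE:-, VALIDATE:P4(v=9,ok=T), TRANSFORM:-, EMIT:P3(v=0,ok=F)] out:P2(v=0); in:-
Tick 7: [PARSE:-, VALIDATE:-, TRANSFORM:P4(v=27,ok=T), EMIT:-] out:P3(v=0); in:-
Tick 8: [PARSE:-, VALIDATE:-, TRANSFORM:-, EMIT:P4(v=27,ok=T)] out:-; in:-
Tick 9: [PARSE:-, VALIDATE:-, TRANSFORM:-, EMIT:-] out:P4(v=27); in:-
P1: arrives tick 1, valid=False (id=1, id%4=1), emit tick 5, final value 0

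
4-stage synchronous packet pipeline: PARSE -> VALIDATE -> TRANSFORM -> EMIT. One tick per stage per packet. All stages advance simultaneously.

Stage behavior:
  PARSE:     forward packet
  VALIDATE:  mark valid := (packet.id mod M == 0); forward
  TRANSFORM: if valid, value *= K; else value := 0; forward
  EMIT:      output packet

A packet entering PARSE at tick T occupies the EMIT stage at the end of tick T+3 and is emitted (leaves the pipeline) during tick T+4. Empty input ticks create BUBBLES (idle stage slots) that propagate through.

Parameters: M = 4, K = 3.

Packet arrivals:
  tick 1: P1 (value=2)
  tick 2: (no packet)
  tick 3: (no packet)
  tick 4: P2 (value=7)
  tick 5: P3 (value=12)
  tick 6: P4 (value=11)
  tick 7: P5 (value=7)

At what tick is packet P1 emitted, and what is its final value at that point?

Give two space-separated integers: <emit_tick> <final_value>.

Tick 1: [PARSE:P1(v=2,ok=F), VALIDATE:-, TRANSFORM:-, EMIT:-] out:-; in:P1
Tick 2: [PARSE:-, VALIDATE:P1(v=2,ok=F), TRANSFORM:-, EMIT:-] out:-; in:-
Tick 3: [PARSE:-, VALIDATE:-, TRANSFORM:P1(v=0,ok=F), EMIT:-] out:-; in:-
Tick 4: [PARSE:P2(v=7,ok=F), VALIDATE:-, TRANSFORM:-, EMIT:P1(v=0,ok=F)] out:-; in:P2
Tick 5: [PARSE:P3(v=12,ok=F), VALIDATE:P2(v=7,ok=F), TRANSFORM:-, EMIT:-] out:P1(v=0); in:P3
Tick 6: [PARSE:P4(v=11,ok=F), VALIDATE:P3(v=12,ok=F), TRANSFORM:P2(v=0,ok=F), EMIT:-] out:-; in:P4
Tick 7: [PARSE:P5(v=7,ok=F), VALIDATE:P4(v=11,ok=T), TRANSFORM:P3(v=0,ok=F), EMIT:P2(v=0,ok=F)] out:-; in:P5
Tick 8: [PARSE:-, VALIDATE:P5(v=7,ok=F), TRANSFORM:P4(v=33,ok=T), EMIT:P3(v=0,ok=F)] out:P2(v=0); in:-
Tick 9: [PARSE:-, VALIDATE:-, TRANSFORM:P5(v=0,ok=F), EMIT:P4(v=33,ok=T)] out:P3(v=0); in:-
Tick 10: [PARSE:-, VALIDATE:-, TRANSFORM:-, EMIT:P5(v=0,ok=F)] out:P4(v=33); in:-
Tick 11: [PARSE:-, VALIDATE:-, TRANSFORM:-, EMIT:-] out:P5(v=0); in:-
P1: arrives tick 1, valid=False (id=1, id%4=1), emit tick 5, final value 0

Answer: 5 0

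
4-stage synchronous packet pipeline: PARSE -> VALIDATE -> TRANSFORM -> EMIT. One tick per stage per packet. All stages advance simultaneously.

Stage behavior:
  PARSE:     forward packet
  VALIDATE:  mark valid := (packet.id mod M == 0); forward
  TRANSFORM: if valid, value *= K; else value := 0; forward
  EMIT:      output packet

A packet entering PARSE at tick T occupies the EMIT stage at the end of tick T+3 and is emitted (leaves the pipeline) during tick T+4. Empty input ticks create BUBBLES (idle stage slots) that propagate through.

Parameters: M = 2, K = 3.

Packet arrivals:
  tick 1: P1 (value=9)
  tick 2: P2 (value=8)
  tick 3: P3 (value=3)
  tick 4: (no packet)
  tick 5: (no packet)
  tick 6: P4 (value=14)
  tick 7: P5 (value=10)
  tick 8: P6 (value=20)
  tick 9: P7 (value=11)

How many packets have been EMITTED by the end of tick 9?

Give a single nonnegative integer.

Tick 1: [PARSE:P1(v=9,ok=F), VALIDATE:-, TRANSFORM:-, EMIT:-] out:-; in:P1
Tick 2: [PARSE:P2(v=8,ok=F), VALIDATE:P1(v=9,ok=F), TRANSFORM:-, EMIT:-] out:-; in:P2
Tick 3: [PARSE:P3(v=3,ok=F), VALIDATE:P2(v=8,ok=T), TRANSFORM:P1(v=0,ok=F), EMIT:-] out:-; in:P3
Tick 4: [PARSE:-, VALIDATE:P3(v=3,ok=F), TRANSFORM:P2(v=24,ok=T), EMIT:P1(v=0,ok=F)] out:-; in:-
Tick 5: [PARSE:-, VALIDATE:-, TRANSFORM:P3(v=0,ok=F), EMIT:P2(v=24,ok=T)] out:P1(v=0); in:-
Tick 6: [PARSE:P4(v=14,ok=F), VALIDATE:-, TRANSFORM:-, EMIT:P3(v=0,ok=F)] out:P2(v=24); in:P4
Tick 7: [PARSE:P5(v=10,ok=F), VALIDATE:P4(v=14,ok=T), TRANSFORM:-, EMIT:-] out:P3(v=0); in:P5
Tick 8: [PARSE:P6(v=20,ok=F), VALIDATE:P5(v=10,ok=F), TRANSFORM:P4(v=42,ok=T), EMIT:-] out:-; in:P6
Tick 9: [PARSE:P7(v=11,ok=F), VALIDATE:P6(v=20,ok=T), TRANSFORM:P5(v=0,ok=F), EMIT:P4(v=42,ok=T)] out:-; in:P7
Emitted by tick 9: ['P1', 'P2', 'P3']

Answer: 3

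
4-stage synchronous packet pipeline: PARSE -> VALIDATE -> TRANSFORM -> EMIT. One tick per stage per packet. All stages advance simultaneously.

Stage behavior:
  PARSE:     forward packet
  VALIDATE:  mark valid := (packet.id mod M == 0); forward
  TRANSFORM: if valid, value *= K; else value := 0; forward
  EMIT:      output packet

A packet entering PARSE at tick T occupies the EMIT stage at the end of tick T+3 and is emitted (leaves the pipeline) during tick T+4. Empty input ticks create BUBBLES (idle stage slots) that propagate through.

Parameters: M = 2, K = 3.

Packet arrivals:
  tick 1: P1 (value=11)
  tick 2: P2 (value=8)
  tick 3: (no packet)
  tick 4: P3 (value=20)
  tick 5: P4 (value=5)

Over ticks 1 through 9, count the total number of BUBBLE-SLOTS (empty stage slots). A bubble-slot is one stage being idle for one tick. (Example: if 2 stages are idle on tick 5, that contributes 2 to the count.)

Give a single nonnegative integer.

Answer: 20

Derivation:
Tick 1: [PARSE:P1(v=11,ok=F), VALIDATE:-, TRANSFORM:-, EMIT:-] out:-; bubbles=3
Tick 2: [PARSE:P2(v=8,ok=F), VALIDATE:P1(v=11,ok=F), TRANSFORM:-, EMIT:-] out:-; bubbles=2
Tick 3: [PARSE:-, VALIDATE:P2(v=8,ok=T), TRANSFORM:P1(v=0,ok=F), EMIT:-] out:-; bubbles=2
Tick 4: [PARSE:P3(v=20,ok=F), VALIDATE:-, TRANSFORM:P2(v=24,ok=T), EMIT:P1(v=0,ok=F)] out:-; bubbles=1
Tick 5: [PARSE:P4(v=5,ok=F), VALIDATE:P3(v=20,ok=F), TRANSFORM:-, EMIT:P2(v=24,ok=T)] out:P1(v=0); bubbles=1
Tick 6: [PARSE:-, VALIDATE:P4(v=5,ok=T), TRANSFORM:P3(v=0,ok=F), EMIT:-] out:P2(v=24); bubbles=2
Tick 7: [PARSE:-, VALIDATE:-, TRANSFORM:P4(v=15,ok=T), EMIT:P3(v=0,ok=F)] out:-; bubbles=2
Tick 8: [PARSE:-, VALIDATE:-, TRANSFORM:-, EMIT:P4(v=15,ok=T)] out:P3(v=0); bubbles=3
Tick 9: [PARSE:-, VALIDATE:-, TRANSFORM:-, EMIT:-] out:P4(v=15); bubbles=4
Total bubble-slots: 20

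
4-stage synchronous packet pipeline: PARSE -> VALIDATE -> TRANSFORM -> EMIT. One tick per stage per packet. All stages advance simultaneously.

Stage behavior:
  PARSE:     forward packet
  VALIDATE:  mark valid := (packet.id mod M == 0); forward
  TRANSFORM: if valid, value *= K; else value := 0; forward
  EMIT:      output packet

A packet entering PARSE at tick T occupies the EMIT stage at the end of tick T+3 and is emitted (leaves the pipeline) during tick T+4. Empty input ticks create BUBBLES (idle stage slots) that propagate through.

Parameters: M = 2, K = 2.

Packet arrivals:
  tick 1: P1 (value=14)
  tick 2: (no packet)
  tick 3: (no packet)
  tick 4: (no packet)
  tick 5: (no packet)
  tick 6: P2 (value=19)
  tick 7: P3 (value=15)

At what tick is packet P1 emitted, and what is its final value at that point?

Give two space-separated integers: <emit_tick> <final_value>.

Tick 1: [PARSE:P1(v=14,ok=F), VALIDATE:-, TRANSFORM:-, EMIT:-] out:-; in:P1
Tick 2: [PARSE:-, VALIDATE:P1(v=14,ok=F), TRANSFORM:-, EMIT:-] out:-; in:-
Tick 3: [PARSE:-, VALIDATE:-, TRANSFORM:P1(v=0,ok=F), EMIT:-] out:-; in:-
Tick 4: [PARSE:-, VALIDATE:-, TRANSFORM:-, EMIT:P1(v=0,ok=F)] out:-; in:-
Tick 5: [PARSE:-, VALIDATE:-, TRANSFORM:-, EMIT:-] out:P1(v=0); in:-
Tick 6: [PARSE:P2(v=19,ok=F), VALIDATE:-, TRANSFORM:-, EMIT:-] out:-; in:P2
Tick 7: [PARSE:P3(v=15,ok=F), VALIDATE:P2(v=19,ok=T), TRANSFORM:-, EMIT:-] out:-; in:P3
Tick 8: [PARSE:-, VALIDATE:P3(v=15,ok=F), TRANSFORM:P2(v=38,ok=T), EMIT:-] out:-; in:-
Tick 9: [PARSE:-, VALIDATE:-, TRANSFORM:P3(v=0,ok=F), EMIT:P2(v=38,ok=T)] out:-; in:-
Tick 10: [PARSE:-, VALIDATE:-, TRANSFORM:-, EMIT:P3(v=0,ok=F)] out:P2(v=38); in:-
Tick 11: [PARSE:-, VALIDATE:-, TRANSFORM:-, EMIT:-] out:P3(v=0); in:-
P1: arrives tick 1, valid=False (id=1, id%2=1), emit tick 5, final value 0

Answer: 5 0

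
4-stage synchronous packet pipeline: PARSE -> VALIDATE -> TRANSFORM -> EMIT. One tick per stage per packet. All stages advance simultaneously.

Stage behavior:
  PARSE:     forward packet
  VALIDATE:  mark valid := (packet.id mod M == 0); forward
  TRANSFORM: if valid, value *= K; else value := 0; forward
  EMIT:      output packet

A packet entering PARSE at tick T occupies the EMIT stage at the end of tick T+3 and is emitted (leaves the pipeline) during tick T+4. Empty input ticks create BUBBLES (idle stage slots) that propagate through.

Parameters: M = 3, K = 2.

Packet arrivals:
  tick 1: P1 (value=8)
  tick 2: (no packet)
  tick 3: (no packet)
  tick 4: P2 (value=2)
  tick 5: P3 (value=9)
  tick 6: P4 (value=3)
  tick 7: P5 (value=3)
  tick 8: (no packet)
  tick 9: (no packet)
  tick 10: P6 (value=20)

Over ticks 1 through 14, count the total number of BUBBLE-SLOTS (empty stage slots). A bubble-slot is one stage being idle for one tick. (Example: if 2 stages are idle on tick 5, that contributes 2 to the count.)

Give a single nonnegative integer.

Tick 1: [PARSE:P1(v=8,ok=F), VALIDATE:-, TRANSFORM:-, EMIT:-] out:-; bubbles=3
Tick 2: [PARSE:-, VALIDATE:P1(v=8,ok=F), TRANSFORM:-, EMIT:-] out:-; bubbles=3
Tick 3: [PARSE:-, VALIDATE:-, TRANSFORM:P1(v=0,ok=F), EMIT:-] out:-; bubbles=3
Tick 4: [PARSE:P2(v=2,ok=F), VALIDATE:-, TRANSFORM:-, EMIT:P1(v=0,ok=F)] out:-; bubbles=2
Tick 5: [PARSE:P3(v=9,ok=F), VALIDATE:P2(v=2,ok=F), TRANSFORM:-, EMIT:-] out:P1(v=0); bubbles=2
Tick 6: [PARSE:P4(v=3,ok=F), VALIDATE:P3(v=9,ok=T), TRANSFORM:P2(v=0,ok=F), EMIT:-] out:-; bubbles=1
Tick 7: [PARSE:P5(v=3,ok=F), VALIDATE:P4(v=3,ok=F), TRANSFORM:P3(v=18,ok=T), EMIT:P2(v=0,ok=F)] out:-; bubbles=0
Tick 8: [PARSE:-, VALIDATE:P5(v=3,ok=F), TRANSFORM:P4(v=0,ok=F), EMIT:P3(v=18,ok=T)] out:P2(v=0); bubbles=1
Tick 9: [PARSE:-, VALIDATE:-, TRANSFORM:P5(v=0,ok=F), EMIT:P4(v=0,ok=F)] out:P3(v=18); bubbles=2
Tick 10: [PARSE:P6(v=20,ok=F), VALIDATE:-, TRANSFORM:-, EMIT:P5(v=0,ok=F)] out:P4(v=0); bubbles=2
Tick 11: [PARSE:-, VALIDATE:P6(v=20,ok=T), TRANSFORM:-, EMIT:-] out:P5(v=0); bubbles=3
Tick 12: [PARSE:-, VALIDATE:-, TRANSFORM:P6(v=40,ok=T), EMIT:-] out:-; bubbles=3
Tick 13: [PARSE:-, VALIDATE:-, TRANSFORM:-, EMIT:P6(v=40,ok=T)] out:-; bubbles=3
Tick 14: [PARSE:-, VALIDATE:-, TRANSFORM:-, EMIT:-] out:P6(v=40); bubbles=4
Total bubble-slots: 32

Answer: 32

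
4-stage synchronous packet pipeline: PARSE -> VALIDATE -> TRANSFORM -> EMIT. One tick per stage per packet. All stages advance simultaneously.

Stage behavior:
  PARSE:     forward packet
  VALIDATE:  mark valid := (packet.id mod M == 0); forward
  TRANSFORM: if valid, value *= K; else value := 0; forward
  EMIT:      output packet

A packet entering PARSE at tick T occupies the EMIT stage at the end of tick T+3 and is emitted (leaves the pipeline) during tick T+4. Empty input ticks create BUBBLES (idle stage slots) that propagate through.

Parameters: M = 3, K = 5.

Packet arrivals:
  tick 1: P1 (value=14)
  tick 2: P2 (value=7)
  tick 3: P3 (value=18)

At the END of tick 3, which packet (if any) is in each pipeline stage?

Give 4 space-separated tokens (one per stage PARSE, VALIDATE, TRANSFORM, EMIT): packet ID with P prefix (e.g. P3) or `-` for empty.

Answer: P3 P2 P1 -

Derivation:
Tick 1: [PARSE:P1(v=14,ok=F), VALIDATE:-, TRANSFORM:-, EMIT:-] out:-; in:P1
Tick 2: [PARSE:P2(v=7,ok=F), VALIDATE:P1(v=14,ok=F), TRANSFORM:-, EMIT:-] out:-; in:P2
Tick 3: [PARSE:P3(v=18,ok=F), VALIDATE:P2(v=7,ok=F), TRANSFORM:P1(v=0,ok=F), EMIT:-] out:-; in:P3
At end of tick 3: ['P3', 'P2', 'P1', '-']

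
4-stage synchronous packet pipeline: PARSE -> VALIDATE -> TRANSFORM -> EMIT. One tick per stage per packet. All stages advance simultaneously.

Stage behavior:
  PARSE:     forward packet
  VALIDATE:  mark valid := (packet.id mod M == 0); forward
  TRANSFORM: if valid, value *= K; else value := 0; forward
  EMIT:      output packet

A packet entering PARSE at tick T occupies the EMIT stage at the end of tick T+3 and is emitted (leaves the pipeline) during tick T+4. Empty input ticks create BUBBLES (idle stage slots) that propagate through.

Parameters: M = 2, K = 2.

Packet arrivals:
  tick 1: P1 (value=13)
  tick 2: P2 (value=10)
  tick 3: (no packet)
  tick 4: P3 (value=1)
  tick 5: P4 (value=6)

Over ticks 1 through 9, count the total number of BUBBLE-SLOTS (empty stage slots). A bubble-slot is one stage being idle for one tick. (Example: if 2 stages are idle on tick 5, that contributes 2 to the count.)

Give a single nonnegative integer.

Answer: 20

Derivation:
Tick 1: [PARSE:P1(v=13,ok=F), VALIDATE:-, TRANSFORM:-, EMIT:-] out:-; bubbles=3
Tick 2: [PARSE:P2(v=10,ok=F), VALIDATE:P1(v=13,ok=F), TRANSFORM:-, EMIT:-] out:-; bubbles=2
Tick 3: [PARSE:-, VALIDATE:P2(v=10,ok=T), TRANSFORM:P1(v=0,ok=F), EMIT:-] out:-; bubbles=2
Tick 4: [PARSE:P3(v=1,ok=F), VALIDATE:-, TRANSFORM:P2(v=20,ok=T), EMIT:P1(v=0,ok=F)] out:-; bubbles=1
Tick 5: [PARSE:P4(v=6,ok=F), VALIDATE:P3(v=1,ok=F), TRANSFORM:-, EMIT:P2(v=20,ok=T)] out:P1(v=0); bubbles=1
Tick 6: [PARSE:-, VALIDATE:P4(v=6,ok=T), TRANSFORM:P3(v=0,ok=F), EMIT:-] out:P2(v=20); bubbles=2
Tick 7: [PARSE:-, VALIDATE:-, TRANSFORM:P4(v=12,ok=T), EMIT:P3(v=0,ok=F)] out:-; bubbles=2
Tick 8: [PARSE:-, VALIDATE:-, TRANSFORM:-, EMIT:P4(v=12,ok=T)] out:P3(v=0); bubbles=3
Tick 9: [PARSE:-, VALIDATE:-, TRANSFORM:-, EMIT:-] out:P4(v=12); bubbles=4
Total bubble-slots: 20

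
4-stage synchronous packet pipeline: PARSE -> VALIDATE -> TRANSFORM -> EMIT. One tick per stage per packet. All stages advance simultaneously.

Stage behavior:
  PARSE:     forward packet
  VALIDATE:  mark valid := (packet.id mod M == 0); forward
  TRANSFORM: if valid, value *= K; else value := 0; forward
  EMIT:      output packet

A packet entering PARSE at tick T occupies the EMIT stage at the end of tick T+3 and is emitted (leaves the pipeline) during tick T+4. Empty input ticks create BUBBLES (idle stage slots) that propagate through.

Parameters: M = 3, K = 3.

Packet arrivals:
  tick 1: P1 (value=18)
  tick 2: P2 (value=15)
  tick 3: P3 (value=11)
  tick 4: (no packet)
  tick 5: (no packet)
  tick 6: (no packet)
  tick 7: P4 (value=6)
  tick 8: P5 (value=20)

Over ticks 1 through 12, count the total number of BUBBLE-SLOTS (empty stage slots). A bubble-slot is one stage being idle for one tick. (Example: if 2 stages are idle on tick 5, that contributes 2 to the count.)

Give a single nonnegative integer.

Tick 1: [PARSE:P1(v=18,ok=F), VALIDATE:-, TRANSFORM:-, EMIT:-] out:-; bubbles=3
Tick 2: [PARSE:P2(v=15,ok=F), VALIDATE:P1(v=18,ok=F), TRANSFORM:-, EMIT:-] out:-; bubbles=2
Tick 3: [PARSE:P3(v=11,ok=F), VALIDATE:P2(v=15,ok=F), TRANSFORM:P1(v=0,ok=F), EMIT:-] out:-; bubbles=1
Tick 4: [PARSE:-, VALIDATE:P3(v=11,ok=T), TRANSFORM:P2(v=0,ok=F), EMIT:P1(v=0,ok=F)] out:-; bubbles=1
Tick 5: [PARSE:-, VALIDATE:-, TRANSFORM:P3(v=33,ok=T), EMIT:P2(v=0,ok=F)] out:P1(v=0); bubbles=2
Tick 6: [PARSE:-, VALIDATE:-, TRANSFORM:-, EMIT:P3(v=33,ok=T)] out:P2(v=0); bubbles=3
Tick 7: [PARSE:P4(v=6,ok=F), VALIDATE:-, TRANSFORM:-, EMIT:-] out:P3(v=33); bubbles=3
Tick 8: [PARSE:P5(v=20,ok=F), VALIDATE:P4(v=6,ok=F), TRANSFORM:-, EMIT:-] out:-; bubbles=2
Tick 9: [PARSE:-, VALIDATE:P5(v=20,ok=F), TRANSFORM:P4(v=0,ok=F), EMIT:-] out:-; bubbles=2
Tick 10: [PARSE:-, VALIDATE:-, TRANSFORM:P5(v=0,ok=F), EMIT:P4(v=0,ok=F)] out:-; bubbles=2
Tick 11: [PARSE:-, VALIDATE:-, TRANSFORM:-, EMIT:P5(v=0,ok=F)] out:P4(v=0); bubbles=3
Tick 12: [PARSE:-, VALIDATE:-, TRANSFORM:-, EMIT:-] out:P5(v=0); bubbles=4
Total bubble-slots: 28

Answer: 28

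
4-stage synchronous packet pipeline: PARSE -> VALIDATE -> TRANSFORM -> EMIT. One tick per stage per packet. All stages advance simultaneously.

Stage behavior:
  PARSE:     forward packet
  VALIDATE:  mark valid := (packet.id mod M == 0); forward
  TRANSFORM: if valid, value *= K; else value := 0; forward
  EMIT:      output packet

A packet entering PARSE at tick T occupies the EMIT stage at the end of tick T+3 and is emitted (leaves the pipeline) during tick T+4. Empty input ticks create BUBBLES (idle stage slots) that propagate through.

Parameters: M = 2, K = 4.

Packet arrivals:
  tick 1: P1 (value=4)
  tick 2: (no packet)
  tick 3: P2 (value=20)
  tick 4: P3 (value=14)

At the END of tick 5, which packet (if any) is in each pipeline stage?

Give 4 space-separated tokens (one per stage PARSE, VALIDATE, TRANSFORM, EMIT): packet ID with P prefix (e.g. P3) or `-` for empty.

Answer: - P3 P2 -

Derivation:
Tick 1: [PARSE:P1(v=4,ok=F), VALIDATE:-, TRANSFORM:-, EMIT:-] out:-; in:P1
Tick 2: [PARSE:-, VALIDATE:P1(v=4,ok=F), TRANSFORM:-, EMIT:-] out:-; in:-
Tick 3: [PARSE:P2(v=20,ok=F), VALIDATE:-, TRANSFORM:P1(v=0,ok=F), EMIT:-] out:-; in:P2
Tick 4: [PARSE:P3(v=14,ok=F), VALIDATE:P2(v=20,ok=T), TRANSFORM:-, EMIT:P1(v=0,ok=F)] out:-; in:P3
Tick 5: [PARSE:-, VALIDATE:P3(v=14,ok=F), TRANSFORM:P2(v=80,ok=T), EMIT:-] out:P1(v=0); in:-
At end of tick 5: ['-', 'P3', 'P2', '-']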